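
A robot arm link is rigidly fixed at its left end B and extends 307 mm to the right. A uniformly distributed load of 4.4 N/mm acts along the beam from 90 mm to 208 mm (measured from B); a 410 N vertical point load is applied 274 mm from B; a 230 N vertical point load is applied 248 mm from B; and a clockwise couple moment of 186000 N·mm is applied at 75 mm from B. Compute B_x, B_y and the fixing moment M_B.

B_x = 0, B_y = 1159 N, M_B = 432700 N·mm

Resultant of the distributed load: 4.4 × 118 = 519.2 N at 149 mm from B.
ΣF_x = 0: B_x = 0.
ΣF_y = 0: B_y − 4.4·118 − 410 − 230 = 0 → B_y = 1159 N.
ΣM about B: M_B − (4.4·118)·149 − 410·274 − 230·248 − 186000 = 0 → M_B = 432700 N·mm.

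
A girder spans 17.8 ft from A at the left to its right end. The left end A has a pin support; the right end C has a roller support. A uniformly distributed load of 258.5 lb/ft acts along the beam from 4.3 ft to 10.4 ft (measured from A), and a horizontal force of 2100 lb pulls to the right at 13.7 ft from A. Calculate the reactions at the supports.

Resultant of the distributed load: 258.5 × 6.1 = 1576.85 lb at 7.35 ft from A.
Moments about A: C_y·17.8 − (258.5·6.1)·7.35 = 0 → C_y = 11589.8475/17.8 = 651.115 ≈ 651.1 lb.
ΣF_y = 0: A_y + 651.115 − 258.5·6.1 = 0 → A_y = 925.7 lb.
ΣF_x = 0: A_x + 2100 = 0 → A_x = -2100 lb.

A_x = -2100 lb, A_y = 925.7 lb, C_y = 651.1 lb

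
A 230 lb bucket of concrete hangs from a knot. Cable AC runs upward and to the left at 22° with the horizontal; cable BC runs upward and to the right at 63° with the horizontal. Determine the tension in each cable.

ΣF_x = 0: −T_AC·cos22° + T_BC·cos63° = 0 → T_BC = 2.0423·T_AC.
ΣF_y = 0: T_AC·sin22° + T_BC·sin63° = 230.
Substitute: T_AC·(0.374607 + 2.0423·0.891007) = 230 → T_AC = 104.817 ≈ 104.8 lb.
Then T_BC = 2.0423 × 104.817 = 214.1 lb.

T_AC = 104.8 lb, T_BC = 214.1 lb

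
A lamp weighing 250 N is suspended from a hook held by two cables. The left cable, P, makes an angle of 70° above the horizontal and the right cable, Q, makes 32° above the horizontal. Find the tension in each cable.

ΣF_x = 0: −T_P·cos70° + T_Q·cos32° = 0 → T_Q = 0.403303·T_P.
ΣF_y = 0: T_P·sin70° + T_Q·sin32° = 250.
Substitute: T_P·(0.939693 + 0.403303·0.529919) = 250 → T_P = 216.748 ≈ 216.7 N.
Then T_Q = 0.403303 × 216.748 = 87.42 N.

T_P = 216.7 N, T_Q = 87.42 N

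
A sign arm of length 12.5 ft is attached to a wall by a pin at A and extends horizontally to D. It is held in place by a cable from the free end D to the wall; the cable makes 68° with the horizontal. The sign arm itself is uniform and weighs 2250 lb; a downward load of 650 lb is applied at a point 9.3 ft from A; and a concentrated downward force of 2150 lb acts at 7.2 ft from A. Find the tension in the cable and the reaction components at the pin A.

ΣM about A: T·sin68°·12.5 − 2250·6.25 − 650·9.3 − 2150·7.2 = 0 → T = 35587.5/(12.5·0.927184) = 3070.59 ≈ 3071 lb.
ΣF_x = 0: A_x − T·cos68° = 0 → A_x = 3070.59 × 0.374607 = 1150 lb.
ΣF_y = 0: A_y + T·sin68° − 2250 − 650 − 2150 = 0 → A_y = 5050 − 3070.59 × 0.927184 = 2203 lb.

T = 3071 lb, A_x = 1150 lb, A_y = 2203 lb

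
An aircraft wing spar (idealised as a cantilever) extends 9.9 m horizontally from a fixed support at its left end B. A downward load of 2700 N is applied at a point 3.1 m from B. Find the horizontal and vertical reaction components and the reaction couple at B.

ΣF_x = 0: B_x = 0.
ΣF_y = 0: B_y − 2700 = 0 → B_y = 2700 N.
ΣM about B: M_B − 2700·3.1 = 0 → M_B = 8370 N·m.

B_x = 0, B_y = 2700 N, M_B = 8370 N·m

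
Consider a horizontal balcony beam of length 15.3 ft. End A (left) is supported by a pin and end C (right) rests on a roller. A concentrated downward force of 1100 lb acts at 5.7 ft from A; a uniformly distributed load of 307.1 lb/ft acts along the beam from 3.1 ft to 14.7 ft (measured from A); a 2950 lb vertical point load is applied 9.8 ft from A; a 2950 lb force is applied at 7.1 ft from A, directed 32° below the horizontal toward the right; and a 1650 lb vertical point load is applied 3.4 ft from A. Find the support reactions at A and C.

A_x = -2502 lb, A_y = 5362 lb, C_y = 5464 lb

Resultant of the distributed load: 307.1 × 11.6 = 3562.36 lb at 8.9 ft from A.
Taking moments about A: C_y·15.3 − 1100·5.7 − (307.1·11.6)·8.9 − 2950·9.8 − 2950·sin32°·7.1 − 1650·3.4 = 0 → C_y = 83594.2/15.3 = 5463.67 ≈ 5464 lb.
ΣF_y = 0: A_y + 5463.67 − 1100 − 307.1·11.6 − 2950 − 2950·sin32° − 1650 = 0 → A_y = 5362 lb.
ΣF_x = 0: A_x + 2950·cos32° = 0 → A_x = -2502 lb.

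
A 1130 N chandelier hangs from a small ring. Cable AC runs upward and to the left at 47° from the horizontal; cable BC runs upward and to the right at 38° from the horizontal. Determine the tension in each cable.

ΣF_x = 0: −T_AC·cos47° + T_BC·cos38° = 0 → T_BC = 0.865468·T_AC.
ΣF_y = 0: T_AC·sin47° + T_BC·sin38° = 1130.
Substitute: T_AC·(0.731354 + 0.865468·0.615661) = 1130 → T_AC = 893.854 ≈ 893.9 N.
Then T_BC = 0.865468 × 893.854 = 773.6 N.

T_AC = 893.9 N, T_BC = 773.6 N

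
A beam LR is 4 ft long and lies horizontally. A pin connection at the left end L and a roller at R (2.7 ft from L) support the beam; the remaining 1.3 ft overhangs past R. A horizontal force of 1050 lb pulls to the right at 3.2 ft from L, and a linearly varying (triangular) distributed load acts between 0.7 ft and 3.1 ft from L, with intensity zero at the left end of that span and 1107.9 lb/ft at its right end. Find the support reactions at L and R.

L_x = -1050 lb, L_y = 197.0 lb, R_y = 1133 lb

Resultant of the triangular load: ½ × 1107.9 × 2.4 = 1329.48 lb, acting at 2.3 ft from L (one-third of the span from the peak).
ΣM about L: R_y·2.7 − (½·1107.9·2.4)·2.3 = 0 → R_y = 3057.804/2.7 = 1132.52 ≈ 1133 lb.
ΣF_y = 0: L_y + 1132.52 − ½·1107.9·2.4 = 0 → L_y = 197.0 lb.
ΣF_x = 0: L_x + 1050 = 0 → L_x = -1050 lb.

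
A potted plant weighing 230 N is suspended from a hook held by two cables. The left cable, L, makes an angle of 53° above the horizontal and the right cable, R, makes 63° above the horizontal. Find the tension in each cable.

T_L = 116.2 N, T_R = 154.0 N

ΣF_x = 0: −T_L·cos53° + T_R·cos63° = 0 → T_R = 1.32561·T_L.
ΣF_y = 0: T_L·sin53° + T_R·sin63° = 230.
Substitute: T_L·(0.798636 + 1.32561·0.891007) = 230 → T_L = 116.175 ≈ 116.2 N.
Then T_R = 1.32561 × 116.175 = 154.0 N.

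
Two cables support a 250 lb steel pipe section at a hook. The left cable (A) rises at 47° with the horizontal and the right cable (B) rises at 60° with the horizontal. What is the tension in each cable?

ΣF_x = 0: −T_A·cos47° + T_B·cos60° = 0 → T_B = 1.364·T_A.
ΣF_y = 0: T_A·sin47° + T_B·sin60° = 250.
Substitute: T_A·(0.731354 + 1.364·0.866025) = 250 → T_A = 130.711 ≈ 130.7 lb.
Then T_B = 1.364 × 130.711 = 178.3 lb.

T_A = 130.7 lb, T_B = 178.3 lb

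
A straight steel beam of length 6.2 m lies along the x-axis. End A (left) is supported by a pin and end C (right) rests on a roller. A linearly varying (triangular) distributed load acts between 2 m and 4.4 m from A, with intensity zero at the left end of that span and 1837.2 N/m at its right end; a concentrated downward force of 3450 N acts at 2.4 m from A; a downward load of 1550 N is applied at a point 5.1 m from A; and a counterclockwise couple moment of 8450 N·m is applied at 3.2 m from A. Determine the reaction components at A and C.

Resultant of the triangular load: ½ × 1837.2 × 2.4 = 2204.64 N, acting at 3.6 m from A (one-third of the span from the peak).
ΣM about A: C_y·6.2 − (½·1837.2·2.4)·3.6 − 3450·2.4 − 1550·5.1 + 8450 = 0 → C_y = 15671.704/6.2 = 2527.69 ≈ 2528 N.
ΣF_y = 0: A_y + 2527.69 − ½·1837.2·2.4 − 3450 − 1550 = 0 → A_y = 4677 N.
ΣF_x = 0: no horizontal applied forces, so A_x = 0.

A_x = 0, A_y = 4677 N, C_y = 2528 N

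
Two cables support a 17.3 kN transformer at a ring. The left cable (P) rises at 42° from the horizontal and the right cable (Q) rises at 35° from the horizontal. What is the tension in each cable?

T_P = 14.54 kN, T_Q = 13.19 kN

ΣF_x = 0: −T_P·cos42° + T_Q·cos35° = 0 → T_Q = 0.907212·T_P.
ΣF_y = 0: T_P·sin42° + T_Q·sin35° = 17.3.
Substitute: T_P·(0.669131 + 0.907212·0.573576) = 17.3 → T_P = 14.5441 ≈ 14.54 kN.
Then T_Q = 0.907212 × 14.5441 = 13.19 kN.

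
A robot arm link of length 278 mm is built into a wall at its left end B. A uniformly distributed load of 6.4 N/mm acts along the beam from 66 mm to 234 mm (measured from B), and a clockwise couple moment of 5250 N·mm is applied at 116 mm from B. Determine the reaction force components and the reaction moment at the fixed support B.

B_x = 0, B_y = 1075 N, M_B = 166500 N·mm

Resultant of the distributed load: 6.4 × 168 = 1075.2 N at 150 mm from B.
ΣF_x = 0: B_x = 0.
ΣF_y = 0: B_y − 6.4·168 = 0 → B_y = 1075 N.
ΣM about B: M_B − (6.4·168)·150 − 5250 = 0 → M_B = 166500 N·mm.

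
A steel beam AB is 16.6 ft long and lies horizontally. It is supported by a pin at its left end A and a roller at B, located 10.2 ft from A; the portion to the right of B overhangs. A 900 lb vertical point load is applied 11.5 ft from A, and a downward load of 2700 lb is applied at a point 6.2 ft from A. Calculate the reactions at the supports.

Taking moments about A: B_y·10.2 − 900·11.5 − 2700·6.2 = 0 → B_y = 27090/10.2 = 2655.88 ≈ 2656 lb.
ΣF_y = 0: A_y + 2655.88 − 900 − 2700 = 0 → A_y = 944.1 lb.
ΣF_x = 0: no horizontal applied forces, so A_x = 0.

A_x = 0, A_y = 944.1 lb, B_y = 2656 lb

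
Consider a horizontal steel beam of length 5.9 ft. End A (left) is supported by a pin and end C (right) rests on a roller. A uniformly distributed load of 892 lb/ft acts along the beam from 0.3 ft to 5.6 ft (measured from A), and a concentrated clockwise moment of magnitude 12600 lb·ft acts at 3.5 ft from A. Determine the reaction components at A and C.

Resultant of the distributed load: 892 × 5.3 = 4727.6 lb at 2.95 ft from A.
ΣM about A: C_y·5.9 − (892·5.3)·2.95 − 12600 = 0 → C_y = 26546.42/5.9 = 4499.39 ≈ 4499 lb.
ΣF_y = 0: A_y + 4499.39 − 892·5.3 = 0 → A_y = 228.2 lb.
ΣF_x = 0: no horizontal applied forces, so A_x = 0.

A_x = 0, A_y = 228.2 lb, C_y = 4499 lb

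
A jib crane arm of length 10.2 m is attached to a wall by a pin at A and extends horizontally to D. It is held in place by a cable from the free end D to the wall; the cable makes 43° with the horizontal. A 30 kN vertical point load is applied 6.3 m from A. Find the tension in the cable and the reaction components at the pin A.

ΣM about A: T·sin43°·10.2 − 30·6.3 = 0 → T = 189/(10.2·0.681998) = 27.1693 ≈ 27.17 kN.
ΣF_x = 0: A_x − T·cos43° = 0 → A_x = 27.1693 × 0.731354 = 19.87 kN.
ΣF_y = 0: A_y + T·sin43° − 30 = 0 → A_y = 30 − 27.1693 × 0.681998 = 11.47 kN.

T = 27.17 kN, A_x = 19.87 kN, A_y = 11.47 kN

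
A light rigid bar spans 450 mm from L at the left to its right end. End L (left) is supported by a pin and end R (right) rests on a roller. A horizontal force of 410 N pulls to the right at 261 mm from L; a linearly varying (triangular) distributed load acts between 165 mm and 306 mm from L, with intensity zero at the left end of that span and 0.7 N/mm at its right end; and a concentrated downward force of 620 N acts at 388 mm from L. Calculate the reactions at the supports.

L_x = -410.0 N, L_y = 106.4 N, R_y = 563.0 N

Resultant of the triangular load: ½ × 0.7 × 141 = 49.35 N, acting at 259 mm from L (one-third of the span from the peak).
Taking moments about L: R_y·450 − (½·0.7·141)·259 − 620·388 = 0 → R_y = 253341.65/450 = 562.981 ≈ 563.0 N.
ΣF_y = 0: L_y + 562.981 − ½·0.7·141 − 620 = 0 → L_y = 106.4 N.
ΣF_x = 0: L_x + 410 = 0 → L_x = -410.0 N.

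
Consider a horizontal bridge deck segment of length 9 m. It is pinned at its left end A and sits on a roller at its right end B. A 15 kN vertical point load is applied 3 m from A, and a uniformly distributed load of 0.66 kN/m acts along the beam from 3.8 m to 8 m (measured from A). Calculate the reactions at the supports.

A_x = 0, A_y = 10.95 kN, B_y = 6.817 kN

Resultant of the distributed load: 0.66 × 4.2 = 2.772 kN at 5.9 m from A.
Moments about A: B_y·9 − 15·3 − (0.66·4.2)·5.9 = 0 → B_y = 61.3548/9 = 6.8172 ≈ 6.817 kN.
ΣF_y = 0: A_y + 6.8172 − 15 − 0.66·4.2 = 0 → A_y = 10.95 kN.
ΣF_x = 0: no horizontal applied forces, so A_x = 0.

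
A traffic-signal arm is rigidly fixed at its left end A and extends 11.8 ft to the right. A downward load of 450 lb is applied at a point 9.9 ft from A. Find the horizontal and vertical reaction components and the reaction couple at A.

A_x = 0, A_y = 450.0 lb, M_A = 4455 lb·ft

ΣF_x = 0: A_x = 0.
ΣF_y = 0: A_y − 450 = 0 → A_y = 450.0 lb.
ΣM about A: M_A − 450·9.9 = 0 → M_A = 4455 lb·ft.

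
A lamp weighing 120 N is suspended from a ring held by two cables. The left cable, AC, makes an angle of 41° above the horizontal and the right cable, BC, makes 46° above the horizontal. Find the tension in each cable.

ΣF_x = 0: −T_AC·cos41° + T_BC·cos46° = 0 → T_BC = 1.08645·T_AC.
ΣF_y = 0: T_AC·sin41° + T_BC·sin46° = 120.
Substitute: T_AC·(0.656059 + 1.08645·0.71934) = 120 → T_AC = 83.4733 ≈ 83.47 N.
Then T_BC = 1.08645 × 83.4733 = 90.69 N.

T_AC = 83.47 N, T_BC = 90.69 N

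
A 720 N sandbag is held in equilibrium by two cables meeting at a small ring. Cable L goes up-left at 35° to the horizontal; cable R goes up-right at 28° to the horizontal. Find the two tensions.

T_L = 713.5 N, T_R = 661.9 N

ΣF_x = 0: −T_L·cos35° + T_R·cos28° = 0 → T_R = 0.927747·T_L.
ΣF_y = 0: T_L·sin35° + T_R·sin28° = 720.
Substitute: T_L·(0.573576 + 0.927747·0.469472) = 720 → T_L = 713.488 ≈ 713.5 N.
Then T_R = 0.927747 × 713.488 = 661.9 N.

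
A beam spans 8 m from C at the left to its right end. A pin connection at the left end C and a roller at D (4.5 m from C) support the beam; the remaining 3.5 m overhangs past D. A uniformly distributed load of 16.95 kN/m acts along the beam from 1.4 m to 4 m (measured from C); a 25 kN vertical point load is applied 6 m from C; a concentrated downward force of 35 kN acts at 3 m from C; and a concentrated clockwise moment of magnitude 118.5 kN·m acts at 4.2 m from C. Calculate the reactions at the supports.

Resultant of the distributed load: 16.95 × 2.6 = 44.07 kN at 2.7 m from C.
Taking moments about C: D_y·4.5 − (16.95·2.6)·2.7 − 25·6 − 35·3 − 118.5 = 0 → D_y = 492.489/4.5 = 109.442 ≈ 109.4 kN.
ΣF_y = 0: C_y + 109.442 − 16.95·2.6 − 25 − 35 = 0 → C_y = -5.372 kN.
ΣF_x = 0: no horizontal applied forces, so C_x = 0.

C_x = 0, C_y = -5.372 kN, D_y = 109.4 kN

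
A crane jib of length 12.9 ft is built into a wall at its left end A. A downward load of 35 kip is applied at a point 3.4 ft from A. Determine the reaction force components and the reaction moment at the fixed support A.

ΣF_x = 0: A_x = 0.
ΣF_y = 0: A_y − 35 = 0 → A_y = 35.00 kip.
ΣM about A: M_A − 35·3.4 = 0 → M_A = 119.0 kip·ft.

A_x = 0, A_y = 35.00 kip, M_A = 119.0 kip·ft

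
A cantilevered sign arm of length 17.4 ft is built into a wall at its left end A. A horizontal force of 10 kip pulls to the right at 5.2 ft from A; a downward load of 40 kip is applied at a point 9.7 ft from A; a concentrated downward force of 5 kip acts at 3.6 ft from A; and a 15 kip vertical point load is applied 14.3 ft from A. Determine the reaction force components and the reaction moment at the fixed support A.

A_x = -10.00 kip, A_y = 60.00 kip, M_A = 620.5 kip·ft

ΣF_x = 0: A_x + 10 = 0 → A_x = -10.00 kip.
ΣF_y = 0: A_y − 40 − 5 − 15 = 0 → A_y = 60.00 kip.
ΣM about A: M_A − 40·9.7 − 5·3.6 − 15·14.3 = 0 → M_A = 620.5 kip·ft.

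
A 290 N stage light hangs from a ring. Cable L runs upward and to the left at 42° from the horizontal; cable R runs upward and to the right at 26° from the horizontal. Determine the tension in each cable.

ΣF_x = 0: −T_L·cos42° + T_R·cos26° = 0 → T_R = 0.826824·T_L.
ΣF_y = 0: T_L·sin42° + T_R·sin26° = 290.
Substitute: T_L·(0.669131 + 0.826824·0.438371) = 290 → T_L = 281.12 ≈ 281.1 N.
Then T_R = 0.826824 × 281.12 = 232.4 N.

T_L = 281.1 N, T_R = 232.4 N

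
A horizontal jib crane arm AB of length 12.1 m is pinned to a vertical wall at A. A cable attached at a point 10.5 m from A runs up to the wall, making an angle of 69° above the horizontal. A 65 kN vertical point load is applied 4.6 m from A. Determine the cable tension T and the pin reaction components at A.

ΣM about A: T·sin69°·10.5 − 65·4.6 = 0 → T = 299/(10.5·0.93358) = 30.5021 ≈ 30.50 kN.
ΣF_x = 0: A_x − T·cos69° = 0 → A_x = 30.5021 × 0.358368 = 10.93 kN.
ΣF_y = 0: A_y + T·sin69° − 65 = 0 → A_y = 65 − 30.5021 × 0.93358 = 36.52 kN.

T = 30.50 kN, A_x = 10.93 kN, A_y = 36.52 kN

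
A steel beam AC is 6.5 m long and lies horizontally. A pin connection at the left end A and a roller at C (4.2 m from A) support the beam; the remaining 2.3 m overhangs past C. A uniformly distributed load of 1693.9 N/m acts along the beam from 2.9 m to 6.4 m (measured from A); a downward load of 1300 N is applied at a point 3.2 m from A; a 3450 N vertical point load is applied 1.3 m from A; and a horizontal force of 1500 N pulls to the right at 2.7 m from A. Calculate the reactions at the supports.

Resultant of the distributed load: 1693.9 × 3.5 = 5928.65 N at 4.65 m from A.
Taking moments about A: C_y·4.2 − (1693.9·3.5)·4.65 − 1300·3.2 − 3450·1.3 = 0 → C_y = 36213.2225/4.2 = 8622.2 ≈ 8622 N.
ΣF_y = 0: A_y + 8622.2 − 1693.9·3.5 − 1300 − 3450 = 0 → A_y = 2056 N.
ΣF_x = 0: A_x + 1500 = 0 → A_x = -1500 N.

A_x = -1500 N, A_y = 2056 N, C_y = 8622 N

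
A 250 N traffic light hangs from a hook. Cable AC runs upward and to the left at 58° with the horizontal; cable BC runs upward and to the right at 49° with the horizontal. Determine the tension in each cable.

ΣF_x = 0: −T_AC·cos58° + T_BC·cos49° = 0 → T_BC = 0.807731·T_AC.
ΣF_y = 0: T_AC·sin58° + T_BC·sin49° = 250.
Substitute: T_AC·(0.848048 + 0.807731·0.75471) = 250 → T_AC = 171.509 ≈ 171.5 N.
Then T_BC = 0.807731 × 171.509 = 138.5 N.

T_AC = 171.5 N, T_BC = 138.5 N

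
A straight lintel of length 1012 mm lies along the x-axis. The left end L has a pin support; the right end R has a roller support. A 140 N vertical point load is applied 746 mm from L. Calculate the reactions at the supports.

Moments about L: R_y·1012 − 140·746 = 0 → R_y = 104440/1012 = 103.202 ≈ 103.2 N.
ΣF_y = 0: L_y + 103.202 − 140 = 0 → L_y = 36.80 N.
ΣF_x = 0: no horizontal applied forces, so L_x = 0.

L_x = 0, L_y = 36.80 N, R_y = 103.2 N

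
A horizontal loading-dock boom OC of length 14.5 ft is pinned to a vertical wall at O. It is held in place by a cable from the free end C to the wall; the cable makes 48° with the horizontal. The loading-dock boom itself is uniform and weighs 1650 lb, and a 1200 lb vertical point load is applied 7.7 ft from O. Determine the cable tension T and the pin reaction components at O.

T = 1968 lb, O_x = 1317 lb, O_y = 1388 lb

ΣM about O: T·sin48°·14.5 − 1650·7.25 − 1200·7.7 = 0 → T = 21202.5/(14.5·0.743145) = 1967.64 ≈ 1968 lb.
ΣF_x = 0: O_x − T·cos48° = 0 → O_x = 1967.64 × 0.669131 = 1317 lb.
ΣF_y = 0: O_y + T·sin48° − 1650 − 1200 = 0 → O_y = 2850 − 1967.64 × 0.743145 = 1388 lb.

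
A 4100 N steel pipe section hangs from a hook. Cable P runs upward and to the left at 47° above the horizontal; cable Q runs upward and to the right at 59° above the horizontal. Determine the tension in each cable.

T_P = 2197 N, T_Q = 2909 N

ΣF_x = 0: −T_P·cos47° + T_Q·cos59° = 0 → T_Q = 1.32417·T_P.
ΣF_y = 0: T_P·sin47° + T_Q·sin59° = 4100.
Substitute: T_P·(0.731354 + 1.32417·0.857167) = 4100 → T_P = 2196.76 ≈ 2197 N.
Then T_Q = 1.32417 × 2196.76 = 2909 N.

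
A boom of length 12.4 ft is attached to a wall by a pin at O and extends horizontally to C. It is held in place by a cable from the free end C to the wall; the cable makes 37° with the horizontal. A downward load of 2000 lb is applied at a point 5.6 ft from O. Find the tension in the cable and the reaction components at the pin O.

ΣM about O: T·sin37°·12.4 − 2000·5.6 = 0 → T = 11200/(12.4·0.601815) = 1500.84 ≈ 1501 lb.
ΣF_x = 0: O_x − T·cos37° = 0 → O_x = 1500.84 × 0.798636 = 1199 lb.
ΣF_y = 0: O_y + T·sin37° − 2000 = 0 → O_y = 2000 − 1500.84 × 0.601815 = 1097 lb.

T = 1501 lb, O_x = 1199 lb, O_y = 1097 lb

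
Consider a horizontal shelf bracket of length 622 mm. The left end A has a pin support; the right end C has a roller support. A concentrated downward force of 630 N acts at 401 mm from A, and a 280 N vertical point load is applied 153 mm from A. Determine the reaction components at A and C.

A_x = 0, A_y = 435.0 N, C_y = 475.0 N

Moments about A: C_y·622 − 630·401 − 280·153 = 0 → C_y = 295470/622 = 475.032 ≈ 475.0 N.
ΣF_y = 0: A_y + 475.032 − 630 − 280 = 0 → A_y = 435.0 N.
ΣF_x = 0: no horizontal applied forces, so A_x = 0.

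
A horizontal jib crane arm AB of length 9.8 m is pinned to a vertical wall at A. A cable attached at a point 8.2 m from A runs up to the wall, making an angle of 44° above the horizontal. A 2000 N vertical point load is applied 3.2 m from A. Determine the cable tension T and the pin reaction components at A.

T = 1124 N, A_x = 808.2 N, A_y = 1220 N

ΣM about A: T·sin44°·8.2 − 2000·3.2 = 0 → T = 6400/(8.2·0.694658) = 1123.56 ≈ 1124 N.
ΣF_x = 0: A_x − T·cos44° = 0 → A_x = 1123.56 × 0.71934 = 808.2 N.
ΣF_y = 0: A_y + T·sin44° − 2000 = 0 → A_y = 2000 − 1123.56 × 0.694658 = 1220 N.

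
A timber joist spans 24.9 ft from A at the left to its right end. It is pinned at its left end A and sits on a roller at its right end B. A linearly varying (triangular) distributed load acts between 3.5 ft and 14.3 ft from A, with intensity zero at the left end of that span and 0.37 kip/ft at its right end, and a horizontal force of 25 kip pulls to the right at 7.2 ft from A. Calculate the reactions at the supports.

Resultant of the triangular load: ½ × 0.37 × 10.8 = 1.998 kip, acting at 10.7 ft from A (one-third of the span from the peak).
Taking moments about A: B_y·24.9 − (½·0.37·10.8)·10.7 = 0 → B_y = 21.3786/24.9 = 0.858578 ≈ 0.8586 kip.
ΣF_y = 0: A_y + 0.858578 − ½·0.37·10.8 = 0 → A_y = 1.139 kip.
ΣF_x = 0: A_x + 25 = 0 → A_x = -25.00 kip.

A_x = -25.00 kip, A_y = 1.139 kip, B_y = 0.8586 kip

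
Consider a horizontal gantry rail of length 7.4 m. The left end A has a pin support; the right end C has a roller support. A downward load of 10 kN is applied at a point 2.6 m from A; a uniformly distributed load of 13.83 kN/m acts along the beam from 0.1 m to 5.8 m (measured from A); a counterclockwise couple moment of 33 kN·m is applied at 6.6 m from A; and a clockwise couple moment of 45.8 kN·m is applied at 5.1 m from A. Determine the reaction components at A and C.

A_x = 0, A_y = 52.16 kN, C_y = 36.67 kN

Resultant of the distributed load: 13.83 × 5.7 = 78.831 kN at 2.95 m from A.
Taking moments about A: C_y·7.4 − 10·2.6 − (13.83·5.7)·2.95 + 33 − 45.8 = 0 → C_y = 271.35145/7.4 = 36.6691 ≈ 36.67 kN.
ΣF_y = 0: A_y + 36.6691 − 10 − 13.83·5.7 = 0 → A_y = 52.16 kN.
ΣF_x = 0: no horizontal applied forces, so A_x = 0.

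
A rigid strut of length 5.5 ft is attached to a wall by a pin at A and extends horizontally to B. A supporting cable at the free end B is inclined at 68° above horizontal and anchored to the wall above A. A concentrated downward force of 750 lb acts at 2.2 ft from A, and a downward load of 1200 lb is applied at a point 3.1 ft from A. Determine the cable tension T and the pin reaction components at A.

T = 1053 lb, A_x = 394.5 lb, A_y = 973.6 lb

ΣM about A: T·sin68°·5.5 − 750·2.2 − 1200·3.1 = 0 → T = 5370/(5.5·0.927184) = 1053.04 ≈ 1053 lb.
ΣF_x = 0: A_x − T·cos68° = 0 → A_x = 1053.04 × 0.374607 = 394.5 lb.
ΣF_y = 0: A_y + T·sin68° − 750 − 1200 = 0 → A_y = 1950 − 1053.04 × 0.927184 = 973.6 lb.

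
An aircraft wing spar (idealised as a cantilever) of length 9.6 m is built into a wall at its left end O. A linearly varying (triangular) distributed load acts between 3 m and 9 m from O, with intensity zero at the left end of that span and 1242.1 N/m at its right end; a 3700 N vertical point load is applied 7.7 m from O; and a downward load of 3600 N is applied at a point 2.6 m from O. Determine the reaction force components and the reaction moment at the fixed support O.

O_x = 0, O_y = 11030 N, M_O = 63930 N·m

Resultant of the triangular load: ½ × 1242.1 × 6 = 3726.3 N, acting at 7 m from O (one-third of the span from the peak).
ΣF_x = 0: O_x = 0.
ΣF_y = 0: O_y − ½·1242.1·6 − 3700 − 3600 = 0 → O_y = 11030 N.
ΣM about O: M_O − (½·1242.1·6)·7 − 3700·7.7 − 3600·2.6 = 0 → M_O = 63930 N·m.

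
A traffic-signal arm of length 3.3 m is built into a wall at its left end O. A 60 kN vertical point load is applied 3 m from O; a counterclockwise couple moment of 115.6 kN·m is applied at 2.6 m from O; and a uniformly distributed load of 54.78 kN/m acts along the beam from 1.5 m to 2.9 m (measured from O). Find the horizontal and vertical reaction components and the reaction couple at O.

O_x = 0, O_y = 136.7 kN, M_O = 233.1 kN·m

Resultant of the distributed load: 54.78 × 1.4 = 76.692 kN at 2.2 m from O.
ΣF_x = 0: O_x = 0.
ΣF_y = 0: O_y − 60 − 54.78·1.4 = 0 → O_y = 136.7 kN.
ΣM about O: M_O − 60·3 + 115.6 − (54.78·1.4)·2.2 = 0 → M_O = 233.1 kN·m.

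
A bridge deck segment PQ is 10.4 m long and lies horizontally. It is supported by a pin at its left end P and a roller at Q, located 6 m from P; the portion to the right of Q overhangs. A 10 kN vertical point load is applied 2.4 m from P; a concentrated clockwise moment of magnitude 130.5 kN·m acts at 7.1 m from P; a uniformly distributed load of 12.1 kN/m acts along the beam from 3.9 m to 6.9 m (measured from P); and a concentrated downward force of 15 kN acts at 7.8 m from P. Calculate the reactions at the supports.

P_x = 0, P_y = -16.62 kN, Q_y = 77.92 kN

Resultant of the distributed load: 12.1 × 3 = 36.3 kN at 5.4 m from P.
Taking moments about P: Q_y·6 − 10·2.4 − 130.5 − (12.1·3)·5.4 − 15·7.8 = 0 → Q_y = 467.52/6 = 77.92 kN.
ΣF_y = 0: P_y + 77.92 − 10 − 12.1·3 − 15 = 0 → P_y = -16.62 kN.
ΣF_x = 0: no horizontal applied forces, so P_x = 0.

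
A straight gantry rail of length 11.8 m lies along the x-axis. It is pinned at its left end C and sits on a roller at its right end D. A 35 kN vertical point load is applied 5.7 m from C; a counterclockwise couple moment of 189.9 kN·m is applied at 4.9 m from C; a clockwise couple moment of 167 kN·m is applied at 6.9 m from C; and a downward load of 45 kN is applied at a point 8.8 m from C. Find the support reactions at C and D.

Moments about C: D_y·11.8 − 35·5.7 + 189.9 − 167 − 45·8.8 = 0 → D_y = 572.6/11.8 = 48.5254 ≈ 48.53 kN.
ΣF_y = 0: C_y + 48.5254 − 35 − 45 = 0 → C_y = 31.47 kN.
ΣF_x = 0: no horizontal applied forces, so C_x = 0.

C_x = 0, C_y = 31.47 kN, D_y = 48.53 kN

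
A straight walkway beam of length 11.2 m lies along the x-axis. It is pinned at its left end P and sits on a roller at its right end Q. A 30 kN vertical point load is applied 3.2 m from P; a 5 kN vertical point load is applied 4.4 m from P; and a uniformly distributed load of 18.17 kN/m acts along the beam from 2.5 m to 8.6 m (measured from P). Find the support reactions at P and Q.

Resultant of the distributed load: 18.17 × 6.1 = 110.837 kN at 5.55 m from P.
ΣM about P: Q_y·11.2 − 30·3.2 − 5·4.4 − (18.17·6.1)·5.55 = 0 → Q_y = 733.14535/11.2 = 65.4594 ≈ 65.46 kN.
ΣF_y = 0: P_y + 65.4594 − 30 − 5 − 18.17·6.1 = 0 → P_y = 80.38 kN.
ΣF_x = 0: no horizontal applied forces, so P_x = 0.

P_x = 0, P_y = 80.38 kN, Q_y = 65.46 kN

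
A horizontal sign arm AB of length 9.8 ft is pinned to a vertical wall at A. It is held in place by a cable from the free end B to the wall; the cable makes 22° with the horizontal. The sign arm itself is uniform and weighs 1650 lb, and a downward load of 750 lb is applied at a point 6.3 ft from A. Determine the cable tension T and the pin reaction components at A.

ΣM about A: T·sin22°·9.8 − 1650·4.9 − 750·6.3 = 0 → T = 12810/(9.8·0.374607) = 3489.37 ≈ 3489 lb.
ΣF_x = 0: A_x − T·cos22° = 0 → A_x = 3489.37 × 0.927184 = 3235 lb.
ΣF_y = 0: A_y + T·sin22° − 1650 − 750 = 0 → A_y = 2400 − 3489.37 × 0.374607 = 1093 lb.

T = 3489 lb, A_x = 3235 lb, A_y = 1093 lb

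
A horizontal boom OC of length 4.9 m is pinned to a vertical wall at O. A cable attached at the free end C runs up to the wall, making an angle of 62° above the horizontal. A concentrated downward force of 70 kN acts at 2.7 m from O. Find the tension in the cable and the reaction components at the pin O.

ΣM about O: T·sin62°·4.9 − 70·2.7 = 0 → T = 189/(4.9·0.882948) = 43.6848 ≈ 43.68 kN.
ΣF_x = 0: O_x − T·cos62° = 0 → O_x = 43.6848 × 0.469472 = 20.51 kN.
ΣF_y = 0: O_y + T·sin62° − 70 = 0 → O_y = 70 − 43.6848 × 0.882948 = 31.43 kN.

T = 43.68 kN, O_x = 20.51 kN, O_y = 31.43 kN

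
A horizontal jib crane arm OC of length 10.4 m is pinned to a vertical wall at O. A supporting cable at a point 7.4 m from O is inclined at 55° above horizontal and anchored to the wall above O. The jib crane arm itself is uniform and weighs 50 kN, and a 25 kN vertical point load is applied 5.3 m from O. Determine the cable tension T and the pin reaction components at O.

T = 64.75 kN, O_x = 37.14 kN, O_y = 21.96 kN

ΣM about O: T·sin55°·7.4 − 50·5.2 − 25·5.3 = 0 → T = 392.5/(7.4·0.819152) = 64.7505 ≈ 64.75 kN.
ΣF_x = 0: O_x − T·cos55° = 0 → O_x = 64.7505 × 0.573576 = 37.14 kN.
ΣF_y = 0: O_y + T·sin55° − 50 − 25 = 0 → O_y = 75 − 64.7505 × 0.819152 = 21.96 kN.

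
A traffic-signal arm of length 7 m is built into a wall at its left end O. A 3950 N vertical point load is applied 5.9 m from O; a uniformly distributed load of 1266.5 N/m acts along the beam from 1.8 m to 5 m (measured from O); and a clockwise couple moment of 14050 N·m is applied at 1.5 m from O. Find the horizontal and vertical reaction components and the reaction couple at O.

O_x = 0, O_y = 8003 N, M_O = 51130 N·m

Resultant of the distributed load: 1266.5 × 3.2 = 4052.8 N at 3.4 m from O.
ΣF_x = 0: O_x = 0.
ΣF_y = 0: O_y − 3950 − 1266.5·3.2 = 0 → O_y = 8003 N.
ΣM about O: M_O − 3950·5.9 − (1266.5·3.2)·3.4 − 14050 = 0 → M_O = 51130 N·m.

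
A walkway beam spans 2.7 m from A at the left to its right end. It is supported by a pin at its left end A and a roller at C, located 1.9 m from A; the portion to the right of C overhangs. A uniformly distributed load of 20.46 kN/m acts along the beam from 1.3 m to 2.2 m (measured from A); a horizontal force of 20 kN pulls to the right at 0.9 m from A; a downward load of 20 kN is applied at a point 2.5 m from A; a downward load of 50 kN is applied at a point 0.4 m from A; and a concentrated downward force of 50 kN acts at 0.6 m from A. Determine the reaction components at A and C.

A_x = -20.00 kN, A_y = 68.82 kN, C_y = 69.59 kN

Resultant of the distributed load: 20.46 × 0.9 = 18.414 kN at 1.75 m from A.
ΣM about A: C_y·1.9 − (20.46·0.9)·1.75 − 20·2.5 − 50·0.4 − 50·0.6 = 0 → C_y = 132.2245/1.9 = 69.5918 ≈ 69.59 kN.
ΣF_y = 0: A_y + 69.5918 − 20.46·0.9 − 20 − 50 − 50 = 0 → A_y = 68.82 kN.
ΣF_x = 0: A_x + 20 = 0 → A_x = -20.00 kN.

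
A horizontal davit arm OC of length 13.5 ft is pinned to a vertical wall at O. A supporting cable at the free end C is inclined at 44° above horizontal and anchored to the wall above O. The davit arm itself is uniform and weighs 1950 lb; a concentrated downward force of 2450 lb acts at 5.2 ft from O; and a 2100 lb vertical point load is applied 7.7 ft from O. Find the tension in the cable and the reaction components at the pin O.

ΣM about O: T·sin44°·13.5 − 1950·6.75 − 2450·5.2 − 2100·7.7 = 0 → T = 42072.5/(13.5·0.694658) = 4486.35 ≈ 4486 lb.
ΣF_x = 0: O_x − T·cos44° = 0 → O_x = 4486.35 × 0.71934 = 3227 lb.
ΣF_y = 0: O_y + T·sin44° − 1950 − 2450 − 2100 = 0 → O_y = 6500 − 4486.35 × 0.694658 = 3384 lb.

T = 4486 lb, O_x = 3227 lb, O_y = 3384 lb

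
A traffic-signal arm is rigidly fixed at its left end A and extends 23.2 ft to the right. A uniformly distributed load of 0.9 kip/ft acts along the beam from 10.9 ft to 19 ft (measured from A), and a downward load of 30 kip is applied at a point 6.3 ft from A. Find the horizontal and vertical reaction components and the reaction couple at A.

Resultant of the distributed load: 0.9 × 8.1 = 7.29 kip at 14.95 ft from A.
ΣF_x = 0: A_x = 0.
ΣF_y = 0: A_y − 0.9·8.1 − 30 = 0 → A_y = 37.29 kip.
ΣM about A: M_A − (0.9·8.1)·14.95 − 30·6.3 = 0 → M_A = 298.0 kip·ft.

A_x = 0, A_y = 37.29 kip, M_A = 298.0 kip·ft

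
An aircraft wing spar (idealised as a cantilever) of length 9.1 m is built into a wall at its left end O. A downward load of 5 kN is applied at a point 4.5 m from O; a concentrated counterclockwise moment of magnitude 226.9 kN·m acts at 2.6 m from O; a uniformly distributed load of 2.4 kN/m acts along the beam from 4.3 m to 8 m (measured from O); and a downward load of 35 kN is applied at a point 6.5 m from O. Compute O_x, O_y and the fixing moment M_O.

O_x = 0, O_y = 48.88 kN, M_O = 77.71 kN·m

Resultant of the distributed load: 2.4 × 3.7 = 8.88 kN at 6.15 m from O.
ΣF_x = 0: O_x = 0.
ΣF_y = 0: O_y − 5 − 2.4·3.7 − 35 = 0 → O_y = 48.88 kN.
ΣM about O: M_O − 5·4.5 + 226.9 − (2.4·3.7)·6.15 − 35·6.5 = 0 → M_O = 77.71 kN·m.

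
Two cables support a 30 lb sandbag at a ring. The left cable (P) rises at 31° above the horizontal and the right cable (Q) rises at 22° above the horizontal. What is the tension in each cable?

ΣF_x = 0: −T_P·cos31° + T_Q·cos22° = 0 → T_Q = 0.924485·T_P.
ΣF_y = 0: T_P·sin31° + T_Q·sin22° = 30.
Substitute: T_P·(0.515038 + 0.924485·0.374607) = 30 → T_P = 34.8288 ≈ 34.83 lb.
Then T_Q = 0.924485 × 34.8288 = 32.20 lb.

T_P = 34.83 lb, T_Q = 32.20 lb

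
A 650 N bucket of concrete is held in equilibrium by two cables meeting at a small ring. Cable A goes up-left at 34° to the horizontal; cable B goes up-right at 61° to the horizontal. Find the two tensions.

ΣF_x = 0: −T_A·cos34° + T_B·cos61° = 0 → T_B = 1.71003·T_A.
ΣF_y = 0: T_A·sin34° + T_B·sin61° = 650.
Substitute: T_A·(0.559193 + 1.71003·0.87462) = 650 → T_A = 316.329 ≈ 316.3 N.
Then T_B = 1.71003 × 316.329 = 540.9 N.

T_A = 316.3 N, T_B = 540.9 N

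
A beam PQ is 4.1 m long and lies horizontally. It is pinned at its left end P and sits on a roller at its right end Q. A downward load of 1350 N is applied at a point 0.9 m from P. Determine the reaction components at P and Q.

P_x = 0, P_y = 1054 N, Q_y = 296.3 N

Taking moments about P: Q_y·4.1 − 1350·0.9 = 0 → Q_y = 1215/4.1 = 296.341 ≈ 296.3 N.
ΣF_y = 0: P_y + 296.341 − 1350 = 0 → P_y = 1054 N.
ΣF_x = 0: no horizontal applied forces, so P_x = 0.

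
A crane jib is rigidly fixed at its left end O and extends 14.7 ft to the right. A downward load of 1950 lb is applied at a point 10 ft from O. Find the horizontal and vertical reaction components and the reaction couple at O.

O_x = 0, O_y = 1950 lb, M_O = 19500 lb·ft

ΣF_x = 0: O_x = 0.
ΣF_y = 0: O_y − 1950 = 0 → O_y = 1950 lb.
ΣM about O: M_O − 1950·10 = 0 → M_O = 19500 lb·ft.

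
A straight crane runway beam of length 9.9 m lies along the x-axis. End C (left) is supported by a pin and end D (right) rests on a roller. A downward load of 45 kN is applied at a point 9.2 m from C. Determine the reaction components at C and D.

ΣM about C: D_y·9.9 − 45·9.2 = 0 → D_y = 414/9.9 = 41.8182 ≈ 41.82 kN.
ΣF_y = 0: C_y + 41.8182 − 45 = 0 → C_y = 3.182 kN.
ΣF_x = 0: no horizontal applied forces, so C_x = 0.

C_x = 0, C_y = 3.182 kN, D_y = 41.82 kN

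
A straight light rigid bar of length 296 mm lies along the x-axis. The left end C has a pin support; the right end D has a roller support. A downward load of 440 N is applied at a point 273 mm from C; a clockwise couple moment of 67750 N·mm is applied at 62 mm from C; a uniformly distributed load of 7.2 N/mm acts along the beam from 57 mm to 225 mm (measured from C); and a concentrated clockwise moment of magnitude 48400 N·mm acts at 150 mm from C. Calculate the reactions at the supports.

C_x = 0, C_y = 275.2 N, D_y = 1374 N

Resultant of the distributed load: 7.2 × 168 = 1209.6 N at 141 mm from C.
ΣM about C: D_y·296 − 440·273 − 67750 − (7.2·168)·141 − 48400 = 0 → D_y = 406823.6/296 = 1374.4 ≈ 1374 N.
ΣF_y = 0: C_y + 1374.4 − 440 − 7.2·168 = 0 → C_y = 275.2 N.
ΣF_x = 0: no horizontal applied forces, so C_x = 0.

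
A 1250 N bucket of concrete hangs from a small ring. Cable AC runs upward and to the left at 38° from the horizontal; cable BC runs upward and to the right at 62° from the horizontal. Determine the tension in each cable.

ΣF_x = 0: −T_AC·cos38° + T_BC·cos62° = 0 → T_BC = 1.67851·T_AC.
ΣF_y = 0: T_AC·sin38° + T_BC·sin62° = 1250.
Substitute: T_AC·(0.615661 + 1.67851·0.882948) = 1250 → T_AC = 595.891 ≈ 595.9 N.
Then T_BC = 1.67851 × 595.891 = 1000 N.

T_AC = 595.9 N, T_BC = 1000 N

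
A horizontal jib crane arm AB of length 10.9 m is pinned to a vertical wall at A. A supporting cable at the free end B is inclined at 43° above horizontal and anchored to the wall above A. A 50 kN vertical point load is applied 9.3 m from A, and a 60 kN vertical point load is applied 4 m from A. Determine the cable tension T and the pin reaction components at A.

T = 94.84 kN, A_x = 69.36 kN, A_y = 45.32 kN

ΣM about A: T·sin43°·10.9 − 50·9.3 − 60·4 = 0 → T = 705/(10.9·0.681998) = 94.8374 ≈ 94.84 kN.
ΣF_x = 0: A_x − T·cos43° = 0 → A_x = 94.8374 × 0.731354 = 69.36 kN.
ΣF_y = 0: A_y + T·sin43° − 50 − 60 = 0 → A_y = 110 − 94.8374 × 0.681998 = 45.32 kN.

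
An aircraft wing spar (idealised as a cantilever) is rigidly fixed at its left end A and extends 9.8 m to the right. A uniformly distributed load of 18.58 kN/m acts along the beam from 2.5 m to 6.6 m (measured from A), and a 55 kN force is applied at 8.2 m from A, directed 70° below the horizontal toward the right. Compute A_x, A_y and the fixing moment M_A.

A_x = -18.81 kN, A_y = 127.9 kN, M_A = 770.4 kN·m

Resultant of the distributed load: 18.58 × 4.1 = 76.178 kN at 4.55 m from A.
ΣF_x = 0: A_x + 55·cos70° = 0 → A_x = -18.81 kN.
ΣF_y = 0: A_y − 18.58·4.1 − 55·sin70° = 0 → A_y = 127.9 kN.
ΣM about A: M_A − (18.58·4.1)·4.55 − 55·sin70°·8.2 = 0 → M_A = 770.4 kN·m.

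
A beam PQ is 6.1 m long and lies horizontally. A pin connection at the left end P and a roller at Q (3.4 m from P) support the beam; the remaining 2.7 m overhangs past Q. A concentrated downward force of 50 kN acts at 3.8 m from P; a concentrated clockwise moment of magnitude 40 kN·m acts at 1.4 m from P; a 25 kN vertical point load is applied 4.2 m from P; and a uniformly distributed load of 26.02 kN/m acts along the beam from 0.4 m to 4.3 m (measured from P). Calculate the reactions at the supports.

Resultant of the distributed load: 26.02 × 3.9 = 101.478 kN at 2.35 m from P.
ΣM about P: Q_y·3.4 − 50·3.8 − 40 − 25·4.2 − (26.02·3.9)·2.35 = 0 → Q_y = 573.4733/3.4 = 168.669 ≈ 168.7 kN.
ΣF_y = 0: P_y + 168.669 − 50 − 25 − 26.02·3.9 = 0 → P_y = 7.809 kN.
ΣF_x = 0: no horizontal applied forces, so P_x = 0.

P_x = 0, P_y = 7.809 kN, Q_y = 168.7 kN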